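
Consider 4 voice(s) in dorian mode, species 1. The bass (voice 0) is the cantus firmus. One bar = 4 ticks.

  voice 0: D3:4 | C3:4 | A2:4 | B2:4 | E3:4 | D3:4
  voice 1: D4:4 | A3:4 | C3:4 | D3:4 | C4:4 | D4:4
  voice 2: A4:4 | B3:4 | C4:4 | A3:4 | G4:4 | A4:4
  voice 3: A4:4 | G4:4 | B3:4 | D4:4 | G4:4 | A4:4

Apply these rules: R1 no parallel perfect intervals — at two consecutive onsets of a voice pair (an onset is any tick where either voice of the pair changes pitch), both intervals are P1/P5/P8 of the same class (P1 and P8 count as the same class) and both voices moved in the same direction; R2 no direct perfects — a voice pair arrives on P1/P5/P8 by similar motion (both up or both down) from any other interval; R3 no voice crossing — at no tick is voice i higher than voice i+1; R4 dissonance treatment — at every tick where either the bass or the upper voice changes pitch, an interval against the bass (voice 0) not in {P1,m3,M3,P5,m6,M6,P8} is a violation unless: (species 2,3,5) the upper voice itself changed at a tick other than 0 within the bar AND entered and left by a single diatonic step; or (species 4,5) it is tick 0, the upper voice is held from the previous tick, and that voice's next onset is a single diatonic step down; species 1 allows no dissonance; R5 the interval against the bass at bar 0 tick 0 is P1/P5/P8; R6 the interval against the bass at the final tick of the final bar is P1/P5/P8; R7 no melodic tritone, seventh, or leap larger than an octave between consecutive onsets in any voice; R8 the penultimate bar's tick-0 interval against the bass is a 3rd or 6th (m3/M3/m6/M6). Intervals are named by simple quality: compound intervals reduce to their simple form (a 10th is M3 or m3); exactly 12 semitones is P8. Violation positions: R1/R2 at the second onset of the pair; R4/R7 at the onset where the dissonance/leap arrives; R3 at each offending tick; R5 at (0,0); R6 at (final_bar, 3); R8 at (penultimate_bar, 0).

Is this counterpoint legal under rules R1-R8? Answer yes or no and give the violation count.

bar 0: v0=D3 v1=D4 v2=A4 v3=A4 (P5)
bar 1: v0=C3 v1=A3 v2=B3 v3=G4 (P5)
bar 2: v0=A2 v1=C3 v2=C4 v3=B3 (M2)
bar 3: v0=B2 v1=D3 v2=A3 v3=D4 (m3)
bar 4: v0=E3 v1=C4 v2=G4 v3=G4 (m3)
bar 5: v0=D3 v1=D4 v2=A4 v3=A4 (P5)
  R1 @ bar1.0: D3/A4 P5 -> C3/G4 P5 similar
  R4 @ bar1.0: C3/B3 M7 untreated
  R7 @ bar1.0: A4->B3 leap 10st
  R3 @ bar2.0: C4 above B3
  R4 @ bar2.0: A2/B3 M2 untreated
  R3 @ bar2.1: C4 above B3
  R3 @ bar2.2: C4 above B3
  R3 @ bar2.3: C4 above B3
  R2 @ bar3.0: C3/B3 M7 -> D3/D4 P8 similar
  R4 @ bar3.0: B2/A3 m7 untreated
  R1 @ bar4.0: D3/A3 P5 -> C4/G4 P5 similar
  R2 @ bar4.0: D3/D4 P8 -> C4/G4 P5 similar
  R2 @ bar4.0: A3/D4 P4 -> G4/G4 P1 similar
  R7 @ bar4.0: D3->C4 leap 10st
  R7 @ bar4.0: A3->G4 leap 10st
  R1 @ bar5.0: C4/G4 P5 -> D4/A4 P5 similar
  R1 @ bar5.0: C4/G4 P5 -> D4/A4 P5 similar
  R1 @ bar5.0: G4/G4 P1 -> A4/A4 P1 similar

No (18 violations)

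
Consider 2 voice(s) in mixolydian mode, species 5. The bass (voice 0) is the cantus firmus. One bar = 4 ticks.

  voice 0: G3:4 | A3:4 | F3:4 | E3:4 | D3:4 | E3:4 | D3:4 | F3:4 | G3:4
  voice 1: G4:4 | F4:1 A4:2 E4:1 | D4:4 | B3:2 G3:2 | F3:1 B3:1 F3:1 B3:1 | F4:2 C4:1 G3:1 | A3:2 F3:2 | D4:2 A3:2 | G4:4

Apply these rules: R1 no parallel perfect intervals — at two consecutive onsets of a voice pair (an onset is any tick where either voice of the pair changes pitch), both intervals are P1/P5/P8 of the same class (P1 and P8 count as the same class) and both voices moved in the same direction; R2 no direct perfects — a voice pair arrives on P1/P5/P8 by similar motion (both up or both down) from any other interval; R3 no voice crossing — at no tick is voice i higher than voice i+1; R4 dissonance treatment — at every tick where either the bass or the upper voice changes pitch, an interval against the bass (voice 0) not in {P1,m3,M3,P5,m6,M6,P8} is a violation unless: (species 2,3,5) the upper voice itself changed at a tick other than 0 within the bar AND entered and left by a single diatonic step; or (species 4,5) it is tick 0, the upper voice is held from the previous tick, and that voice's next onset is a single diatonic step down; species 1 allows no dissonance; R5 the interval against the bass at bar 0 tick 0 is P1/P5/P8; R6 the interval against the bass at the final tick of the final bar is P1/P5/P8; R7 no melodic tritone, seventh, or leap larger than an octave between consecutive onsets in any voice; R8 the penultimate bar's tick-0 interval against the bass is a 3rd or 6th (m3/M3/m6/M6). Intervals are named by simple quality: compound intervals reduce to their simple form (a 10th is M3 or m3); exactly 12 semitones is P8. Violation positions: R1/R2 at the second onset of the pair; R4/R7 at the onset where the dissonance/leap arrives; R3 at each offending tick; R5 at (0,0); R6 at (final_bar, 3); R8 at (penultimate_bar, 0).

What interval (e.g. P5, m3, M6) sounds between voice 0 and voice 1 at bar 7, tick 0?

M6

voice 0=F3 voice 1=D4 -> M6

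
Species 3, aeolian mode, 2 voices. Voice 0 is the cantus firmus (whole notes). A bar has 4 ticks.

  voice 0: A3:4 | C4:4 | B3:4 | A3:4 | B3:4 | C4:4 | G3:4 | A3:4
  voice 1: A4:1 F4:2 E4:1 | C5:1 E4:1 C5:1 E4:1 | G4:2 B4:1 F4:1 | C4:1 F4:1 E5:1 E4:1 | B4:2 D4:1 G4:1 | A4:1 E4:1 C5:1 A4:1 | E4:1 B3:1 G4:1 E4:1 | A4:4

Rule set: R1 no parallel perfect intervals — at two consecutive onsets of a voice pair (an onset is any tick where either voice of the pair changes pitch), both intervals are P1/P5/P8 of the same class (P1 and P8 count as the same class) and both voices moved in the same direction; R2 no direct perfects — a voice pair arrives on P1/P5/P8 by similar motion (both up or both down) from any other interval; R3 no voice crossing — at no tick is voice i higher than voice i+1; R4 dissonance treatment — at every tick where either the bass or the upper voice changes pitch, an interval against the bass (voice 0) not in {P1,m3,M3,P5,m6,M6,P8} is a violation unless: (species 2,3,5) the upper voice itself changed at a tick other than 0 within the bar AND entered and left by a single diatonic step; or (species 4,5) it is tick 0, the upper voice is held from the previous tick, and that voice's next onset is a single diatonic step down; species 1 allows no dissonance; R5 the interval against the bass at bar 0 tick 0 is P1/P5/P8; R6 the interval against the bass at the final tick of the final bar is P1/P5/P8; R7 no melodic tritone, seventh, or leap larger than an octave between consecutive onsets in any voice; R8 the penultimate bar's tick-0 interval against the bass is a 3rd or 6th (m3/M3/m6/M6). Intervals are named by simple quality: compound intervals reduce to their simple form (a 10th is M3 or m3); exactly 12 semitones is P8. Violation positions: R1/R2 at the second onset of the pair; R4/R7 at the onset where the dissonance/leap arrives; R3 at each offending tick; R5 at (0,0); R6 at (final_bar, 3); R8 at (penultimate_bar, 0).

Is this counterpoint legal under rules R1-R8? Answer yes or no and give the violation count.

No (6 violations)

bar 0: v0=A3 v1=A4 (P8)
bar 1: v0=C4 v1=C5 (P8)
bar 2: v0=B3 v1=G4 (m6)
bar 3: v0=A3 v1=C4 (m3)
bar 4: v0=B3 v1=B4 (P8)
bar 5: v0=C4 v1=A4 (M6)
bar 6: v0=G3 v1=E4 (M6)
bar 7: v0=A3 v1=A4 (P8)
  R2 @ bar1.0: A3/E4 P5 -> C4/C5 P8 similar
  R4 @ bar2.3: B3/F4 TT untreated
  R7 @ bar2.3: B4->F4 leap 6st
  R7 @ bar3.2: F4->E5 leap 11st
  R2 @ bar4.0: A3/E4 P5 -> B3/B4 P8 similar
  R2 @ bar7.0: G3/E4 M6 -> A3/A4 P8 similar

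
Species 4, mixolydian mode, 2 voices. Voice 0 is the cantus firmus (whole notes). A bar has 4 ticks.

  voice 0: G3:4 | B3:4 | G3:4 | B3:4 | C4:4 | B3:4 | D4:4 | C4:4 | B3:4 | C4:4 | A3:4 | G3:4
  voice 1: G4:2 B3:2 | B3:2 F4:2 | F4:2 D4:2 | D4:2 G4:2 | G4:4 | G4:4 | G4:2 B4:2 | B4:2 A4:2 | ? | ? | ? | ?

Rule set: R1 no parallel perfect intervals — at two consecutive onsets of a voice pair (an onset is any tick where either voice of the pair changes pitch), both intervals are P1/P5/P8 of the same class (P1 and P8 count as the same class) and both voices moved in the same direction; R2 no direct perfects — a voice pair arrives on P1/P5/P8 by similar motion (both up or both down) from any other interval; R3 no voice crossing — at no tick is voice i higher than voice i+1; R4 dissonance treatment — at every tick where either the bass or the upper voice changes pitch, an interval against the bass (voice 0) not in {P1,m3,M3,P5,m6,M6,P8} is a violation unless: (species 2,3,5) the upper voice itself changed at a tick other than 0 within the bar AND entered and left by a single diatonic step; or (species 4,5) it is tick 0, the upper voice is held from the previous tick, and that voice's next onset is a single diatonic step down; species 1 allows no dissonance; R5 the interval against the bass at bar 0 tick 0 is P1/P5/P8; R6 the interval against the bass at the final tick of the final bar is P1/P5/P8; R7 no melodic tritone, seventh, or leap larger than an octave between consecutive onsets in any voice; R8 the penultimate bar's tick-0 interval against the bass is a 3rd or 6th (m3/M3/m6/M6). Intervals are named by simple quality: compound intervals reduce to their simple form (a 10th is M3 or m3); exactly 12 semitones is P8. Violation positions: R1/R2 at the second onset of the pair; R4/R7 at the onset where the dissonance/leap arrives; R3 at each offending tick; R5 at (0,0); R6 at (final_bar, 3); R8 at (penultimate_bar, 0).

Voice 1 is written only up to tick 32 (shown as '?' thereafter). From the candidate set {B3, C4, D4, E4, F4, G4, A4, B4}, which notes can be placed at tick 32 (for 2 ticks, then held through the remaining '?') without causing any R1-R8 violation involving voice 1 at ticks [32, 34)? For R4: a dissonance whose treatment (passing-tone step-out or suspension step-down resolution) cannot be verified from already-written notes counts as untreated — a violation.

{B4, D4, G4}

B3: violates R2,R7
C4: violates R4
D4: legal
E4: violates R4
F4: violates R4
G4: legal
A4: violates R4
B4: legal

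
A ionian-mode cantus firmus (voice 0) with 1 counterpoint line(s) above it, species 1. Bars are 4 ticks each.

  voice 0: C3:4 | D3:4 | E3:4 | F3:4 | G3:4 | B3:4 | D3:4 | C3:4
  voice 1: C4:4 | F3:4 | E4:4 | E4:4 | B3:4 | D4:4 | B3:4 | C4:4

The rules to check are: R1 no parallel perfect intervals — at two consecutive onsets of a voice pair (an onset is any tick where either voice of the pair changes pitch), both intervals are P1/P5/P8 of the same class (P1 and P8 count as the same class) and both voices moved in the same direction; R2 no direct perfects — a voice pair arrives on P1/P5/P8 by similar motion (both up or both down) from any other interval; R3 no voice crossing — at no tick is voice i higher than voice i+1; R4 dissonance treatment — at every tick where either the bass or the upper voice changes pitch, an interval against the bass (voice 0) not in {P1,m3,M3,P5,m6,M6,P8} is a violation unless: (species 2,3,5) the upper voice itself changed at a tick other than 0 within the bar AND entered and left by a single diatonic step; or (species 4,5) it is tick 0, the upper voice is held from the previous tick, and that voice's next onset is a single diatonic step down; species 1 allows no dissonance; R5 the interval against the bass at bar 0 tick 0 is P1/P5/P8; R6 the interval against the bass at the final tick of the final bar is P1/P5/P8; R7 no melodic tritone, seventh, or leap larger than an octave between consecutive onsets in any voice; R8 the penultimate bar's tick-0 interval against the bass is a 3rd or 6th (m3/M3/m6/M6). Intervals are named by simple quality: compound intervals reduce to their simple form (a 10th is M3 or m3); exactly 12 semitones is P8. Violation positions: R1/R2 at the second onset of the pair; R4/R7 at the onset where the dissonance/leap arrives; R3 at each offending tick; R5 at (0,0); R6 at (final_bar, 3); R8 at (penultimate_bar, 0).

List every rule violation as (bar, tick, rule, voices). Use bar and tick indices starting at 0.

bar 0: v0=C3 v1=C4 downbeat P8
bar 1: v0=D3 v1=F3 downbeat m3
bar 2: v0=E3 v1=E4 downbeat P8
bar 3: v0=F3 v1=E4 downbeat M7
bar 4: v0=G3 v1=B3 downbeat M3
bar 5: v0=B3 v1=D4 downbeat m3
bar 6: v0=D3 v1=B3 downbeat M6
bar 7: v0=C3 v1=C4 downbeat P8
  -> R2 @ bar 2 tick 0 v(0, 1): D3/F3 m3 -> E3/E4 P8 similar
  -> R7 @ bar 2 tick 0 v(1,): F3->E4 leap 11st
  -> R4 @ bar 3 tick 0 v(0, 1): F3/E4 M7 untreated

(2, 0, R2, (0, 1))
(2, 0, R7, (1,))
(3, 0, R4, (0, 1))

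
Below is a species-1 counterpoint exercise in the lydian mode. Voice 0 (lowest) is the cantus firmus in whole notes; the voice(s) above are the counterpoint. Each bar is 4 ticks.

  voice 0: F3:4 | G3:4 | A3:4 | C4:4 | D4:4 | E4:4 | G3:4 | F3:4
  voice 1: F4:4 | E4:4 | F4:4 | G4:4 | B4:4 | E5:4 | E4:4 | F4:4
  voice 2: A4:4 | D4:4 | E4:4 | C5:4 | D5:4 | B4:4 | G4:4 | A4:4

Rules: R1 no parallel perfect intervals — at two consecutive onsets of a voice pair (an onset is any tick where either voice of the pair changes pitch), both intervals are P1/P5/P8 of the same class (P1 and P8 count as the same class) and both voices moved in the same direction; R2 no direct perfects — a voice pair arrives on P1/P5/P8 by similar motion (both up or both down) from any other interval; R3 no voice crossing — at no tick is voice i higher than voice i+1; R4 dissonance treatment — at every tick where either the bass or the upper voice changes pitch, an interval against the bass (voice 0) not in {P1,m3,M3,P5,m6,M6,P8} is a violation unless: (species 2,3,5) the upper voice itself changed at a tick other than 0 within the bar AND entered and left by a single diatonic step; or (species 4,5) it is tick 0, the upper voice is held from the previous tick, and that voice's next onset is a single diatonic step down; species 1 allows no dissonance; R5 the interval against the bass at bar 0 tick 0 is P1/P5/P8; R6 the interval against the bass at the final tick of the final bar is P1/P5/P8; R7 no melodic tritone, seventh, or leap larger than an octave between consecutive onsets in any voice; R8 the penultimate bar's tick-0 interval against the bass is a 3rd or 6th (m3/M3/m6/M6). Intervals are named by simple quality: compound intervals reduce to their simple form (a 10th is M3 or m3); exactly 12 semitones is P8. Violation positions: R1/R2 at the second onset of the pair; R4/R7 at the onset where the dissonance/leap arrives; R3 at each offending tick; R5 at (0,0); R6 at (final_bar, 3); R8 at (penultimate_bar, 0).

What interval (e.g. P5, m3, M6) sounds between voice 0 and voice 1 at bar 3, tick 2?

P5

voice 0=C4 voice 1=G4 -> P5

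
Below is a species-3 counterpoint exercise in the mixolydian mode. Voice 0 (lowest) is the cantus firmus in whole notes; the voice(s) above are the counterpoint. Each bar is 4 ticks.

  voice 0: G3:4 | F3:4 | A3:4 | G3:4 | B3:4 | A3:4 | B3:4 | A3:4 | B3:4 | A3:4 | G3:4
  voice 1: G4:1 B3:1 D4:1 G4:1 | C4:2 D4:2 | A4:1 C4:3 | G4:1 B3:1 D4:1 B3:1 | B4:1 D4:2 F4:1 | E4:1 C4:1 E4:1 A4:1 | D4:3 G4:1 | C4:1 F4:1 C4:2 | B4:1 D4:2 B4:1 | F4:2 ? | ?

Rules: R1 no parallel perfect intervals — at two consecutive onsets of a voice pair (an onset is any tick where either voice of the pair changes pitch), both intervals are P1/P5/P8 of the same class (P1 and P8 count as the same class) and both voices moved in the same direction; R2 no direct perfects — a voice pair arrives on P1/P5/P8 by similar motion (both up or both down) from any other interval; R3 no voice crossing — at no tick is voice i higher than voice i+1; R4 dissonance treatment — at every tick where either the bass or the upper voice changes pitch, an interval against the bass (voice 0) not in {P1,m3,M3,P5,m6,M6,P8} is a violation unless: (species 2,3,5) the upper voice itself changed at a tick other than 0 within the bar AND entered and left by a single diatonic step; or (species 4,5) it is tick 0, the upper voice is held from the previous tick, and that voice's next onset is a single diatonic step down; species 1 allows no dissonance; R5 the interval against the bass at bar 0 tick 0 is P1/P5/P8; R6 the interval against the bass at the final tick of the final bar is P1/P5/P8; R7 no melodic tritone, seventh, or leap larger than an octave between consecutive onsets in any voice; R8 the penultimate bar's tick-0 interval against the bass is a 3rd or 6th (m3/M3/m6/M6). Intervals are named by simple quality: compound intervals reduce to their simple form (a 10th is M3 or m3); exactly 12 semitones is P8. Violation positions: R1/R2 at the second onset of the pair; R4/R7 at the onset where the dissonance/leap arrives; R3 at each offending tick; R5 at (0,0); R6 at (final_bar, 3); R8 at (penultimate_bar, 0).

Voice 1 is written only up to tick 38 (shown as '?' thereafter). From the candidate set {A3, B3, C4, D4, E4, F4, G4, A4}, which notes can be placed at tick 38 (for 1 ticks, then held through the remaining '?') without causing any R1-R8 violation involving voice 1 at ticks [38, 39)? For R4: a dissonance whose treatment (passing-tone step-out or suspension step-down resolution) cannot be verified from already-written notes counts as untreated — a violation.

A3: legal
B3: violates R4,R7
C4: legal
D4: violates R4
E4: legal
F4: legal
G4: violates R4
A4: legal

{A3, A4, C4, E4, F4}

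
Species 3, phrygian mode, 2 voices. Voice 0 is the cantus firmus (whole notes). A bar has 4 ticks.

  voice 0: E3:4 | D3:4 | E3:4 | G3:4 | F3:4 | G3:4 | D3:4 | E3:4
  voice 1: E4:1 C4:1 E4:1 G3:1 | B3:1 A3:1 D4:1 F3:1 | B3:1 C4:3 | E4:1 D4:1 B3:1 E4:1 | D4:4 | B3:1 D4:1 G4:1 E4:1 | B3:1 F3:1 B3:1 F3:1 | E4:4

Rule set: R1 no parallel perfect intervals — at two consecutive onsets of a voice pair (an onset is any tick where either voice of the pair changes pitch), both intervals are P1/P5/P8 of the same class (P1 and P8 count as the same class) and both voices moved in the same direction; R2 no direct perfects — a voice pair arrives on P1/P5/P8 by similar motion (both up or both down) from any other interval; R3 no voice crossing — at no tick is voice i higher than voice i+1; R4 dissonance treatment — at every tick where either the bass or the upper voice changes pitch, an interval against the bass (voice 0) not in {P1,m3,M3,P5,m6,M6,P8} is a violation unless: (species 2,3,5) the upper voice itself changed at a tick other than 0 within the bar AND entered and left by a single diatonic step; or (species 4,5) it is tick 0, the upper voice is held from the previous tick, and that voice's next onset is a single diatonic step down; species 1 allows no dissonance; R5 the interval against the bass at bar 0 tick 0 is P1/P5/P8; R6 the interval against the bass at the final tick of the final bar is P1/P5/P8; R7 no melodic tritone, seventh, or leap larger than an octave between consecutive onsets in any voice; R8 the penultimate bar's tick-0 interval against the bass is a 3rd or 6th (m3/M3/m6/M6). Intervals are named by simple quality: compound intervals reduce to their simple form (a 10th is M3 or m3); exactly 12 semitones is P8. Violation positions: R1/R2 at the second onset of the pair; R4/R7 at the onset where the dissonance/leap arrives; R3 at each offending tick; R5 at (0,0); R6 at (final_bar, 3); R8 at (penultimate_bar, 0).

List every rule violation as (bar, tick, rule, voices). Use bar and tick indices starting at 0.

(2, 0, R2, (0, 1))
(2, 0, R7, (1,))
(6, 1, R7, (1,))
(6, 2, R7, (1,))
(6, 3, R7, (1,))
(7, 0, R2, (0, 1))
(7, 0, R7, (1,))

bar 0: v0=E3 v1=E4 downbeat P8
bar 1: v0=D3 v1=B3 downbeat M6
bar 2: v0=E3 v1=B3 downbeat P5
bar 3: v0=G3 v1=E4 downbeat M6
bar 4: v0=F3 v1=D4 downbeat M6
bar 5: v0=G3 v1=B3 downbeat M3
bar 6: v0=D3 v1=B3 downbeat M6
bar 7: v0=E3 v1=E4 downbeat P8
  -> R2 @ bar 2 tick 0 v(0, 1): D3/F3 m3 -> E3/B3 P5 similar
  -> R7 @ bar 2 tick 0 v(1,): F3->B3 leap 6st
  -> R7 @ bar 6 tick 1 v(1,): B3->F3 leap 6st
  -> R7 @ bar 6 tick 2 v(1,): F3->B3 leap 6st
  -> R7 @ bar 6 tick 3 v(1,): B3->F3 leap 6st
  -> R2 @ bar 7 tick 0 v(0, 1): D3/F3 m3 -> E3/E4 P8 similar
  -> R7 @ bar 7 tick 0 v(1,): F3->E4 leap 11st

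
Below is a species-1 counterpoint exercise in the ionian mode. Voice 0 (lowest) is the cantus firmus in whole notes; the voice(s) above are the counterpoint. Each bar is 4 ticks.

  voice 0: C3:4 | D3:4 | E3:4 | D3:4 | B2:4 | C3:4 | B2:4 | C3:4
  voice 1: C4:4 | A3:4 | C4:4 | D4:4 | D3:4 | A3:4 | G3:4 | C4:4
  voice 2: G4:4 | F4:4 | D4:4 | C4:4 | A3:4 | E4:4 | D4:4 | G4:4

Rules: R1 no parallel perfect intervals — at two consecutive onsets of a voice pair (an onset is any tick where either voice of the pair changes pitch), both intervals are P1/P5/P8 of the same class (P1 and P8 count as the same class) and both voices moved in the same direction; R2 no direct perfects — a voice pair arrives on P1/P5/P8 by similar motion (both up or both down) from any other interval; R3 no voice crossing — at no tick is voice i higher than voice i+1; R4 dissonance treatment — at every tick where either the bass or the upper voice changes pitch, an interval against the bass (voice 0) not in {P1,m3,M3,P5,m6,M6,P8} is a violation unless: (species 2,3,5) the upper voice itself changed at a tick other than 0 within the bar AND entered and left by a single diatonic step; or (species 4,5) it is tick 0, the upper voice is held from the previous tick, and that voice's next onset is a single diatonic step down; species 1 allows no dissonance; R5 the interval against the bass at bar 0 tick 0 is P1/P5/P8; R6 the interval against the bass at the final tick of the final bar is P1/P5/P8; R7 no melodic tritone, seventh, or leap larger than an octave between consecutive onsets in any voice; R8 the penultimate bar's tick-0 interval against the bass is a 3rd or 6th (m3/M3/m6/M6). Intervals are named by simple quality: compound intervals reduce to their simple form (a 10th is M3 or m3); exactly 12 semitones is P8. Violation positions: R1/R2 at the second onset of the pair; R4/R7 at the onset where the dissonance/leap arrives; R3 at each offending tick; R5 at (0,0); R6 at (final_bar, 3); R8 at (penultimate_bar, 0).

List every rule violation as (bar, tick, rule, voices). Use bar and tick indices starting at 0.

(2, 0, R4, (0, 2))
(3, 0, R3, (1, 2))
(3, 0, R4, (0, 2))
(3, 1, R3, (1, 2))
(3, 2, R3, (1, 2))
(3, 3, R3, (1, 2))
(4, 0, R2, (1, 2))
(4, 0, R4, (0, 2))
(5, 0, R1, (1, 2))
(6, 0, R1, (1, 2))
(7, 0, R1, (1, 2))
(7, 0, R2, (0, 1))
(7, 0, R2, (0, 2))

bar 0: v0=C3 v1=C4 v2=G4 downbeat P5
bar 1: v0=D3 v1=A3 v2=F4 downbeat m3
bar 2: v0=E3 v1=C4 v2=D4 downbeat m7
bar 3: v0=D3 v1=D4 v2=C4 downbeat m7
bar 4: v0=B2 v1=D3 v2=A3 downbeat m7
bar 5: v0=C3 v1=A3 v2=E4 downbeat M3
bar 6: v0=B2 v1=G3 v2=D4 downbeat m3
bar 7: v0=C3 v1=C4 v2=G4 downbeat P5
  -> R4 @ bar 2 tick 0 v(0, 2): E3/D4 m7 untreated
  -> R3 @ bar 3 tick 0 v(1, 2): D4 above C4
  -> R4 @ bar 3 tick 0 v(0, 2): D3/C4 m7 untreated
  -> R3 @ bar 3 tick 1 v(1, 2): D4 above C4
  -> R3 @ bar 3 tick 2 v(1, 2): D4 above C4
  -> R3 @ bar 3 tick 3 v(1, 2): D4 above C4
  -> R2 @ bar 4 tick 0 v(1, 2): D4/C4 M2 -> D3/A3 P5 similar
  -> R4 @ bar 4 tick 0 v(0, 2): B2/A3 m7 untreated
  -> R1 @ bar 5 tick 0 v(1, 2): D3/A3 P5 -> A3/E4 P5 similar
  -> R1 @ bar 6 tick 0 v(1, 2): A3/E4 P5 -> G3/D4 P5 similar
  -> R1 @ bar 7 tick 0 v(1, 2): G3/D4 P5 -> C4/G4 P5 similar
  -> R2 @ bar 7 tick 0 v(0, 1): B2/G3 m6 -> C3/C4 P8 similar
  -> R2 @ bar 7 tick 0 v(0, 2): B2/D4 m3 -> C3/G4 P5 similar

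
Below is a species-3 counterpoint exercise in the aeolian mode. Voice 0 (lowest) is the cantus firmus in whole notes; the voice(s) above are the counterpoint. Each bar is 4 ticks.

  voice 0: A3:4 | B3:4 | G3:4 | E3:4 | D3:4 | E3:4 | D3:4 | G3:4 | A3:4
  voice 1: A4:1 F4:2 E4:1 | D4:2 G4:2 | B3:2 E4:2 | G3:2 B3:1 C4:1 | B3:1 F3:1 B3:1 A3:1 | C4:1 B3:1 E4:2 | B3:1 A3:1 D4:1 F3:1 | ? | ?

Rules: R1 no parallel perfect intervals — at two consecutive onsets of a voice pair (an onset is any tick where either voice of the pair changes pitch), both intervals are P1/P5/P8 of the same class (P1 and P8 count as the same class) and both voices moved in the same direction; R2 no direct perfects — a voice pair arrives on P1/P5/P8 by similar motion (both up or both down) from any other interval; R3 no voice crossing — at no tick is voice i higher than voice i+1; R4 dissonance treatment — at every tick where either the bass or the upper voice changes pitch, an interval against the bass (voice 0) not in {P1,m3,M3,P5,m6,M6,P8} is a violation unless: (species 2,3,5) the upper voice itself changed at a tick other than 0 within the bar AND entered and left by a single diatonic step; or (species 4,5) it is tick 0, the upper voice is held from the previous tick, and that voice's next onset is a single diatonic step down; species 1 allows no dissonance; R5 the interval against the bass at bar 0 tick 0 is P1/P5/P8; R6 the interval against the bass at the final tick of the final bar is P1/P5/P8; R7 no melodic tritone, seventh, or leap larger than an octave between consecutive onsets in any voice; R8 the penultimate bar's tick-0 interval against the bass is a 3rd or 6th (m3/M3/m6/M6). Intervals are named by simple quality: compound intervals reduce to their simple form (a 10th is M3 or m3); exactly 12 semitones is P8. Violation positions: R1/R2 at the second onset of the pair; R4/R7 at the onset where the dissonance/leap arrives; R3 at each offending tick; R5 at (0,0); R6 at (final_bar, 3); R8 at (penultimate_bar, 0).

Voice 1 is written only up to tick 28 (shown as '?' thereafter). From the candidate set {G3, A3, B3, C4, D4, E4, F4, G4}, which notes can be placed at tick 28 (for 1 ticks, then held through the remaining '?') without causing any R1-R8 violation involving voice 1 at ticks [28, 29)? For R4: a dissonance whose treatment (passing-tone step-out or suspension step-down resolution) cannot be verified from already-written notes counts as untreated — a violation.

{}

G3: violates R2,R8
A3: violates R4,R8
B3: violates R7
C4: violates R4,R8
D4: violates R2,R8
E4: violates R7
F4: violates R4,R8
G4: violates R2,R7,R8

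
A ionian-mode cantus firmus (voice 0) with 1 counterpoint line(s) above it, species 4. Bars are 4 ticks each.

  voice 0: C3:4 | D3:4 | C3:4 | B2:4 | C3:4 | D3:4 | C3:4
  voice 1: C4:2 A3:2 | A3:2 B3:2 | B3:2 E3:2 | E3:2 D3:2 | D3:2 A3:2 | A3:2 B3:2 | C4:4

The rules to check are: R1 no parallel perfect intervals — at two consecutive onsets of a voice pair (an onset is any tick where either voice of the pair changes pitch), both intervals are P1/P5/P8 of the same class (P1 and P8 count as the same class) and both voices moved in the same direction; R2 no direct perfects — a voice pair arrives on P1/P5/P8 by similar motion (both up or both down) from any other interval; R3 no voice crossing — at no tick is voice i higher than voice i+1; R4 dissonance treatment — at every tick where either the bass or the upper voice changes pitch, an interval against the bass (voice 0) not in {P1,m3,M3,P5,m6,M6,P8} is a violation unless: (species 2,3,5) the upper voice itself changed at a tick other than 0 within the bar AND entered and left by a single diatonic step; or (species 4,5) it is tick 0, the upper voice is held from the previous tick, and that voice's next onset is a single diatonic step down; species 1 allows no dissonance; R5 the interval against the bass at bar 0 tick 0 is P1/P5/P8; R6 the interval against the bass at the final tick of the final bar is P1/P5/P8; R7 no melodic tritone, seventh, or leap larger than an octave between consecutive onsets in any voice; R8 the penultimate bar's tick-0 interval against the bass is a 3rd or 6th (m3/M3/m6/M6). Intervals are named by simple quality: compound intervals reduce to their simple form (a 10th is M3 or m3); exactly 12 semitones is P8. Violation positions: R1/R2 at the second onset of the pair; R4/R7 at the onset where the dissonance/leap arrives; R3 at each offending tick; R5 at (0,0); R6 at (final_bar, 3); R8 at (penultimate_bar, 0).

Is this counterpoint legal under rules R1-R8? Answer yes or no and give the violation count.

No (3 violations)

bar 0: v0=C3 v1=C4 (P8)
bar 1: v0=D3 v1=A3 (P5)
bar 2: v0=C3 v1=B3 (M7)
bar 3: v0=B2 v1=E3 (P4)
bar 4: v0=C3 v1=D3 (M2)
bar 5: v0=D3 v1=A3 (P5)
bar 6: v0=C3 v1=C4 (P8)
  R4 @ bar2.0: C3/B3 M7 untreated
  R4 @ bar4.0: C3/D3 M2 untreated
  R8 @ bar5.0: penult P5 not 3rd/6th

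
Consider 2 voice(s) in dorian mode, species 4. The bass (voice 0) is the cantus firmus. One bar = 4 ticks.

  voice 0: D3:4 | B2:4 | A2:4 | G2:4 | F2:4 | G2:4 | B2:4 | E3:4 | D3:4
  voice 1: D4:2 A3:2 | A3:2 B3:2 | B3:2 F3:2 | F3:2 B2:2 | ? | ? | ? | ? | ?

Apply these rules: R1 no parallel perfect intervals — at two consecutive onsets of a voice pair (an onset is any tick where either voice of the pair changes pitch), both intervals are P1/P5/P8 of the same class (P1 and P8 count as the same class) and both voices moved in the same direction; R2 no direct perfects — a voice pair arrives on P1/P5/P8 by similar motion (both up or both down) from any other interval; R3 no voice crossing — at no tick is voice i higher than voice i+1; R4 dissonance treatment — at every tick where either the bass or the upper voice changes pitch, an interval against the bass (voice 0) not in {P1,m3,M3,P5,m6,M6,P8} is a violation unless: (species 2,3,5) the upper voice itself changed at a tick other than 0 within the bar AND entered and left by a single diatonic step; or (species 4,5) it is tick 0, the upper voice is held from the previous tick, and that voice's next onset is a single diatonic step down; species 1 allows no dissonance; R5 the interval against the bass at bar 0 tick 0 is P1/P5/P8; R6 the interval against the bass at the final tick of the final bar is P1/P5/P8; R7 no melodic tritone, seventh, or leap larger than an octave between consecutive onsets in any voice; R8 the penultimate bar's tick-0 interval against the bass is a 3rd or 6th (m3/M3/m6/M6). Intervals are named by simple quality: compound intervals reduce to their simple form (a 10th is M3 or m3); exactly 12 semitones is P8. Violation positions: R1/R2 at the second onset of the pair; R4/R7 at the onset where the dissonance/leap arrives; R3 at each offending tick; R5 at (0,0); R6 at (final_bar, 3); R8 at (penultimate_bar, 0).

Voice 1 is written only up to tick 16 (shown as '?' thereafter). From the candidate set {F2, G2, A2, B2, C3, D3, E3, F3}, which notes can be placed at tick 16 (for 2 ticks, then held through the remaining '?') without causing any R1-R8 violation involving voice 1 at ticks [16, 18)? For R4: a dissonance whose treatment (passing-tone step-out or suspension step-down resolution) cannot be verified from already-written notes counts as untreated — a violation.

F2: violates R2,R7
G2: violates R4
A2: legal
B2: violates R4
C3: legal
D3: legal
E3: violates R4
F3: violates R7

{A2, C3, D3}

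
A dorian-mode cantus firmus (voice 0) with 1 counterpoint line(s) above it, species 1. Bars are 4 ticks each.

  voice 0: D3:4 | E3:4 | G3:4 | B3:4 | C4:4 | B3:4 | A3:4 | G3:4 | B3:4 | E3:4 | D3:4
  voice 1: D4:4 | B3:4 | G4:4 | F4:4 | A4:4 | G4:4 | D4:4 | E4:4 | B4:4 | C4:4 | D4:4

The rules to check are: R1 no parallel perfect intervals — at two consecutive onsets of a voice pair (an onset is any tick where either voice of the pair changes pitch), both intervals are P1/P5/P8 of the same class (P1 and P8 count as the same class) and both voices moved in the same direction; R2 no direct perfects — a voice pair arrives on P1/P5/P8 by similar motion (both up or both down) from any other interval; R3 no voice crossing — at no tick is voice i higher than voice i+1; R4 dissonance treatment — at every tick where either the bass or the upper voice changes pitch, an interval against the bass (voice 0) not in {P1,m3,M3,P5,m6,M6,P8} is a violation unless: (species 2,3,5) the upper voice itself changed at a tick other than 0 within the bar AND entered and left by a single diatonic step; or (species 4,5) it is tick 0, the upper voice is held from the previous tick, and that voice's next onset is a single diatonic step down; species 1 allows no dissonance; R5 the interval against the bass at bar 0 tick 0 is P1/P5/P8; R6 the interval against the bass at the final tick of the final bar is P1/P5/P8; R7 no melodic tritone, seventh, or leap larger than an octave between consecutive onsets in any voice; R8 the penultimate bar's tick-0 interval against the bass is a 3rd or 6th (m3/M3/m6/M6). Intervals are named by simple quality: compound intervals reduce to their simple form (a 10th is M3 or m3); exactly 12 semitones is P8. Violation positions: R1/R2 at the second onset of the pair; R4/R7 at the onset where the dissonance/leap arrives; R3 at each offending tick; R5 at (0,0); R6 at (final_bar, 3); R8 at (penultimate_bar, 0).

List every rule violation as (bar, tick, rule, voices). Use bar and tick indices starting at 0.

(2, 0, R2, (0, 1))
(3, 0, R4, (0, 1))
(6, 0, R4, (0, 1))
(8, 0, R2, (0, 1))
(9, 0, R7, (1,))

bar 0: v0=D3 v1=D4 downbeat P8
bar 1: v0=E3 v1=B3 downbeat P5
bar 2: v0=G3 v1=G4 downbeat P8
bar 3: v0=B3 v1=F4 downbeat TT
bar 4: v0=C4 v1=A4 downbeat M6
bar 5: v0=B3 v1=G4 downbeat m6
bar 6: v0=A3 v1=D4 downbeat P4
bar 7: v0=G3 v1=E4 downbeat M6
bar 8: v0=B3 v1=B4 downbeat P8
bar 9: v0=E3 v1=C4 downbeat m6
bar 10: v0=D3 v1=D4 downbeat P8
  -> R2 @ bar 2 tick 0 v(0, 1): E3/B3 P5 -> G3/G4 P8 similar
  -> R4 @ bar 3 tick 0 v(0, 1): B3/F4 TT untreated
  -> R4 @ bar 6 tick 0 v(0, 1): A3/D4 P4 untreated
  -> R2 @ bar 8 tick 0 v(0, 1): G3/E4 M6 -> B3/B4 P8 similar
  -> R7 @ bar 9 tick 0 v(1,): B4->C4 leap 11st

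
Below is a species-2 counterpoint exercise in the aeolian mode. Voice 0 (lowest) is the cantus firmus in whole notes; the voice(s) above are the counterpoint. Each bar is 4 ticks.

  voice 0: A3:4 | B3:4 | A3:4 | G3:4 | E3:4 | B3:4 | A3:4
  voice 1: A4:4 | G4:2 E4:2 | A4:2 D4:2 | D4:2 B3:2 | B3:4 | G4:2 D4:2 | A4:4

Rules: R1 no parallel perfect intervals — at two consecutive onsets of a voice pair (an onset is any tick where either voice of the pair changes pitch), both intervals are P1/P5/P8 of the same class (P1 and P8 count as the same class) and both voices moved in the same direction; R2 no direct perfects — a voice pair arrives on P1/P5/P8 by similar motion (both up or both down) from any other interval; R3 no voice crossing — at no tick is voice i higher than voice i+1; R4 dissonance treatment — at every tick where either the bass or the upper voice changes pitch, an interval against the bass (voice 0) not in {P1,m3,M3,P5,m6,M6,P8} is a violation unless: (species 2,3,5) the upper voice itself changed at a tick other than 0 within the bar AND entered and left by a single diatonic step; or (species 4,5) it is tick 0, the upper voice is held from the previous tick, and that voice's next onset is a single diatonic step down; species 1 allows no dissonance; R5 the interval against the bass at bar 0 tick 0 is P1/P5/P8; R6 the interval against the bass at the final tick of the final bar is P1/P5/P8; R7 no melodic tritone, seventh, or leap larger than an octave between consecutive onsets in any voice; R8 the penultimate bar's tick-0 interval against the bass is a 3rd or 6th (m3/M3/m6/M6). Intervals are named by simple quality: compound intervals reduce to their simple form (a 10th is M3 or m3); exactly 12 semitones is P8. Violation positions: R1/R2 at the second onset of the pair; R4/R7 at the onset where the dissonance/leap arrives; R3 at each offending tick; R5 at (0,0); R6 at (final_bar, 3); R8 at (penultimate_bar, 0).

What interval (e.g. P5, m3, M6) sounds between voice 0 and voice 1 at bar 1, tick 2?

voice 0=B3 voice 1=E4 -> P4

P4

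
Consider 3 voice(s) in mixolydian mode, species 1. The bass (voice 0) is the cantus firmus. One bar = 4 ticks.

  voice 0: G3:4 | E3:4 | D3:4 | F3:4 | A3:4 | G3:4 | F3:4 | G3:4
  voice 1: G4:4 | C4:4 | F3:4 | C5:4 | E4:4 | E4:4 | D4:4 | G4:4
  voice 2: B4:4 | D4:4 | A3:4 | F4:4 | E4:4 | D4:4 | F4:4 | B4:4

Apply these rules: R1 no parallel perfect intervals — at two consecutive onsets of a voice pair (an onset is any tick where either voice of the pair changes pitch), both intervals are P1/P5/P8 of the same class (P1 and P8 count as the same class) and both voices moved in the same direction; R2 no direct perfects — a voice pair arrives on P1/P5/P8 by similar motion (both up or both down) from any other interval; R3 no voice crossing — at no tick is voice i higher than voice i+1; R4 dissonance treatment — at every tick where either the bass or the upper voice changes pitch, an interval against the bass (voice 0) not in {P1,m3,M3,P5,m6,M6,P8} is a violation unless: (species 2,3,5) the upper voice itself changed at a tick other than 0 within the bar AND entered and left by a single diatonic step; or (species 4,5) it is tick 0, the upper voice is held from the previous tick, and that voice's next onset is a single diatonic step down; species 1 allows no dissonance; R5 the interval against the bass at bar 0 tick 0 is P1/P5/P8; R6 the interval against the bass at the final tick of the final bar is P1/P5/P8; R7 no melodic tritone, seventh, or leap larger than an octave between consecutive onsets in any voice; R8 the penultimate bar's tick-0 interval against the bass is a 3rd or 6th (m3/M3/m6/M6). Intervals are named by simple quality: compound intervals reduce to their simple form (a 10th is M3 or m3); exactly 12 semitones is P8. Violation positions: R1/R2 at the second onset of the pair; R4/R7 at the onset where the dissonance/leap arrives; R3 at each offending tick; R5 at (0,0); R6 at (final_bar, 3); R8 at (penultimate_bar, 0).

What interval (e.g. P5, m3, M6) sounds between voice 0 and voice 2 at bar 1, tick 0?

m7

voice 0=E3 voice 2=D4 -> m7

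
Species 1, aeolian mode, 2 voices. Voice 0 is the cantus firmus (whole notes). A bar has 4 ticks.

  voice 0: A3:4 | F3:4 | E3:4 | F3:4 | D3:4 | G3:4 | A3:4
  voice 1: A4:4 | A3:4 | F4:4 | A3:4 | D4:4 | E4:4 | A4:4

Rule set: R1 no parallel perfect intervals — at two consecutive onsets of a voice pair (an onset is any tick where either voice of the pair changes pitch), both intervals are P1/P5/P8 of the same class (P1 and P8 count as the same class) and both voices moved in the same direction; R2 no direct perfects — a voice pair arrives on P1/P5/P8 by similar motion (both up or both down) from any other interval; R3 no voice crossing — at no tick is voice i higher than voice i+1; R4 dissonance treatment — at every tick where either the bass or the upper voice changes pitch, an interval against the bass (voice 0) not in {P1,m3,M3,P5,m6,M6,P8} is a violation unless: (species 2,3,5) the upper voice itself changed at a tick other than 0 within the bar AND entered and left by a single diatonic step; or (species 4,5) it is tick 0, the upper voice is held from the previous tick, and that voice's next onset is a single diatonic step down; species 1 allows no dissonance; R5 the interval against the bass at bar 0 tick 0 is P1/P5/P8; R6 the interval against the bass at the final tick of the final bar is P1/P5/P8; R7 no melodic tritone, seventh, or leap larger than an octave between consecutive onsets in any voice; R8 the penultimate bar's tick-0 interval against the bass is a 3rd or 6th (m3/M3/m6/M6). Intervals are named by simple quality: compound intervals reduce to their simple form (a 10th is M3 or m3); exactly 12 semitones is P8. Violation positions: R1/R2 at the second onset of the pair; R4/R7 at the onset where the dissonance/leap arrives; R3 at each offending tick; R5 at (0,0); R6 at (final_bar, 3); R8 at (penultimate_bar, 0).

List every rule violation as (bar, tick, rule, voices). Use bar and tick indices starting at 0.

(2, 0, R4, (0, 1))
(6, 0, R2, (0, 1))

bar 0: v0=A3 v1=A4 downbeat P8
bar 1: v0=F3 v1=A3 downbeat M3
bar 2: v0=E3 v1=F4 downbeat m2
bar 3: v0=F3 v1=A3 downbeat M3
bar 4: v0=D3 v1=D4 downbeat P8
bar 5: v0=G3 v1=E4 downbeat M6
bar 6: v0=A3 v1=A4 downbeat P8
  -> R4 @ bar 2 tick 0 v(0, 1): E3/F4 m2 untreated
  -> R2 @ bar 6 tick 0 v(0, 1): G3/E4 M6 -> A3/A4 P8 similar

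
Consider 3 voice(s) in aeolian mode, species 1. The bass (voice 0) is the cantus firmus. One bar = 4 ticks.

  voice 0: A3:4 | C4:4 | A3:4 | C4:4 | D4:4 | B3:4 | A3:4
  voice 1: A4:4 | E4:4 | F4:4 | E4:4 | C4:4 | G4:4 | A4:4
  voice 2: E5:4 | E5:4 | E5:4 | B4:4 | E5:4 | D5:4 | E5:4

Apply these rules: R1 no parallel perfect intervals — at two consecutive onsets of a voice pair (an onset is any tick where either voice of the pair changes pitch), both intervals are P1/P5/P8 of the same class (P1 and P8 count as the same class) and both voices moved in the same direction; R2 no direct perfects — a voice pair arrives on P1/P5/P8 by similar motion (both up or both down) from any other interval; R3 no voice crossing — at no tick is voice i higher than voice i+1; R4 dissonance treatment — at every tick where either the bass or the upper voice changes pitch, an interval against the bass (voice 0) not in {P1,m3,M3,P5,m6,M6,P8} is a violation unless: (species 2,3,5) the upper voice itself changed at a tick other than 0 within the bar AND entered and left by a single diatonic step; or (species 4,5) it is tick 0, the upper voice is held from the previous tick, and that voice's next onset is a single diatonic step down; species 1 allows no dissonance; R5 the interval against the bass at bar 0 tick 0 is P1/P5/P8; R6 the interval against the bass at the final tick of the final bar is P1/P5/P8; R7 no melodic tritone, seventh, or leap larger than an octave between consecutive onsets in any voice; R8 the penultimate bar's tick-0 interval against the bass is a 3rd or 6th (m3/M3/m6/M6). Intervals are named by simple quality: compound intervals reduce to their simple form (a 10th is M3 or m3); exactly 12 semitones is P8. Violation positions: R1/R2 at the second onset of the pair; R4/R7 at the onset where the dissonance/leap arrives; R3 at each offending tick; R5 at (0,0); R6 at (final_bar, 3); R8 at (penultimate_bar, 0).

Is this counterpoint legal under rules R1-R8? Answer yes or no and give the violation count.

No (9 violations)

bar 0: v0=A3 v1=A4 v2=E5 (P5)
bar 1: v0=C4 v1=E4 v2=E5 (M3)
bar 2: v0=A3 v1=F4 v2=E5 (P5)
bar 3: v0=C4 v1=E4 v2=B4 (M7)
bar 4: v0=D4 v1=C4 v2=E5 (M2)
bar 5: v0=B3 v1=G4 v2=D5 (m3)
bar 6: v0=A3 v1=A4 v2=E5 (P5)
  R2 @ bar3.0: F4/E5 M7 -> E4/B4 P5 similar
  R4 @ bar3.0: C4/B4 M7 untreated
  R3 @ bar4.0: D4 above C4
  R4 @ bar4.0: D4/C4 M2 untreated
  R4 @ bar4.0: D4/E5 M2 untreated
  R3 @ bar4.1: D4 above C4
  R3 @ bar4.2: D4 above C4
  R3 @ bar4.3: D4 above C4
  R1 @ bar6.0: G4/D5 P5 -> A4/E5 P5 similar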